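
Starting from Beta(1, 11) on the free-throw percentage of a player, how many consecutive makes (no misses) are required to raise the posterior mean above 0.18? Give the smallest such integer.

After k makes and 0 misses the posterior is Beta(1+k, 11), with mean (1+k)/(1+11+k).
Set (1+k)/(12+k) > 0.18 and solve: k > (0.18·12 − 1)/(1 − 0.18) = 1.415.
The smallest integer exceeding 1.415 is 2.

k = 2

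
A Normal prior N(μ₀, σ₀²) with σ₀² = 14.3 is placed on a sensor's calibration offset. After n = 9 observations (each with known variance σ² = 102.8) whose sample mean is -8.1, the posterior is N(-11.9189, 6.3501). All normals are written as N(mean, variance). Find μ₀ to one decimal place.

With known observation variance, the Normal–Normal posterior has precision τ_n = τ₀ + n/σ² and mean μ_n = (τ₀μ₀ + (n/σ²)x̄)/τ_n.
Here τ₀ = 1/14.3 = 0.069930 and τ_data = 9/102.8 = 0.087549, so τ_n = 0.157479.
Rearranging for μ₀: μ₀ = (μ_n·τ_n − τ_data·x̄)/τ₀ = (-11.9189·0.157479 − 0.087549·-8.1) / 0.069930 = -1.167830/0.069930 ≈ -16.7.

μ₀ = -16.7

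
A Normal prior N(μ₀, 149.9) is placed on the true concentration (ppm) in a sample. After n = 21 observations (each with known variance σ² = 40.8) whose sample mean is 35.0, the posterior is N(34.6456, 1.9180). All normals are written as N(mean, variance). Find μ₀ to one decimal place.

μ₀ = 7.3

With known observation variance, the Normal–Normal posterior has precision τ_n = τ₀ + n/σ² and mean μ_n = (τ₀μ₀ + (n/σ²)x̄)/τ_n.
Here τ₀ = 1/149.9 = 0.006671 and τ_data = 21/40.8 = 0.514706, so τ_n = 0.521377.
Rearranging for μ₀: μ₀ = (μ_n·τ_n − τ_data·x̄)/τ₀ = (34.6456·0.521377 − 0.514706·35.0) / 0.006671 = 0.048709/0.006671 ≈ 7.3.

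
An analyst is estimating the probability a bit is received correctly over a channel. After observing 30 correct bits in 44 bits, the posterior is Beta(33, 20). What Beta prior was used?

Beta(3, 6)

Beta is conjugate to the binomial likelihood: posterior = Beta(α+s, β+f).
Subtract the data counts: 33−30=3, 20−14=6.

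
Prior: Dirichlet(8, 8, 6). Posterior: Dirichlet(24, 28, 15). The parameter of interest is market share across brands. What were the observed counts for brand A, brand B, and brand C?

For a Dirichlet(α) prior with multinomial counts c, the posterior is Dirichlet(α + c) componentwise.
Counts are posterior − prior componentwise: 24−8=16, 28−8=20, 15−6=9.

counts (16, 20, 9)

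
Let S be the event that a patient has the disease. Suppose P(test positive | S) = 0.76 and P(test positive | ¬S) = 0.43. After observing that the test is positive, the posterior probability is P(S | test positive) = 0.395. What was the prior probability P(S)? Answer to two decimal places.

P(S) = 0.27

Bayes' rule in odds form gives O(S|E) = O(S)·[P(E|S)/P(E|¬S)], hence O(S) = O(S|E)/LR.
Posterior odds = 0.395/(1−0.395) = 0.6529. LR = 0.76/0.43 = 1.7674.
Prior odds = 0.6529/1.7674 = 0.3694, so P(S) = 0.3694/(1+0.3694) ≈ 0.27.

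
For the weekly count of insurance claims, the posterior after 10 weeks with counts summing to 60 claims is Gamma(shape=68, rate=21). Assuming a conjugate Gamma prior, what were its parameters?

A Gamma(α, β) prior (rate parametrization) on a Poisson rate with n observations summing to S gives posterior Gamma(α+S, β+n).
So α = 68 − 60 = 8 and β = 21 − 10 = 11.

Gamma(shape=8, rate=11)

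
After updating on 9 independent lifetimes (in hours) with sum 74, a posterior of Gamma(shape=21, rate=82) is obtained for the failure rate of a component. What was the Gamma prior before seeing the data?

Gamma(shape=12, rate=8)

For an exponential likelihood with a Gamma(α, β) prior on the rate, n observations with total T give posterior Gamma(α+n, β+T).
So α = 21 − 9 = 12 and β = 82 − 74 = 8.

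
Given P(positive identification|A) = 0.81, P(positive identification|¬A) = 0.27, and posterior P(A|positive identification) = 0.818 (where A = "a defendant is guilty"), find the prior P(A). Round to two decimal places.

P(A) = 0.60

Bayes' rule in odds form gives O(A|E) = O(A)·[P(E|A)/P(E|¬A)], hence O(A) = O(A|E)/LR.
Posterior odds = 0.818/(1−0.818) = 4.4945. LR = 0.81/0.27 = 3.0000.
Prior odds = 4.4945/3.0000 = 1.4982, so P(A) = 1.4982/(1+1.4982) ≈ 0.60.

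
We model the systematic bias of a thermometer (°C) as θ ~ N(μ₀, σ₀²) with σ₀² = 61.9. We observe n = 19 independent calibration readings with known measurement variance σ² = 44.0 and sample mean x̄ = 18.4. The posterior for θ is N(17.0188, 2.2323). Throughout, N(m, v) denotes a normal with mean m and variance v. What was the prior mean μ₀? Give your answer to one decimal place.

The posterior mean is a precision-weighted average: μ_n = (τ₀μ₀ + τ_data·x̄)/(τ₀+τ_data), with τ₀=1/σ₀² and τ_data=n/σ².
Here τ₀ = 1/61.9 = 0.016155 and τ_data = 19/44.0 = 0.431818, so τ_n = 0.447973.
Rearranging for μ₀: μ₀ = (μ_n·τ_n − τ_data·x̄)/τ₀ = (17.0188·0.447973 − 0.431818·18.4) / 0.016155 = -0.321488/0.016155 ≈ -19.9.

μ₀ = -19.9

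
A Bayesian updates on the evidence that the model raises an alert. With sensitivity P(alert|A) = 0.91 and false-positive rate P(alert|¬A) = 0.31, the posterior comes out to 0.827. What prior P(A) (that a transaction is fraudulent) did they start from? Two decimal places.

Bayes' rule in odds form gives O(A|E) = O(A)·[P(E|A)/P(E|¬A)], hence O(A) = O(A|E)/LR.
Posterior odds = 0.827/(1−0.827) = 4.7803. LR = 0.91/0.31 = 2.9355.
Prior odds = 4.7803/2.9355 = 1.6284, so P(A) = 1.6284/(1+1.6284) ≈ 0.62.

P(A) = 0.62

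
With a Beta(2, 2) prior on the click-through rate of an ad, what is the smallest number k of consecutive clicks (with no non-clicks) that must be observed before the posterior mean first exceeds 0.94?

After k clicks and 0 non-clicks the posterior is Beta(2+k, 2), with mean (2+k)/(2+2+k).
Set (2+k)/(4+k) > 0.94 and solve: k > (0.94·4 − 2)/(1 − 0.94) = 29.333.
The smallest integer exceeding 29.333 is 30.

k = 30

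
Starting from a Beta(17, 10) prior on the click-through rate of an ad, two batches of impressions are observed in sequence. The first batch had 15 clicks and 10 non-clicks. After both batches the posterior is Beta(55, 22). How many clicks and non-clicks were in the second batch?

23 clicks and 2 non-clicks

Sequential conjugate updates are equivalent to a single update on the pooled data, so total successes = posterior α − prior α and total failures = posterior β − prior β.
Total across both batches: 55−17=38 clicks, 22−10=12 non-clicks.
Subtract the first batch: 38−15=23 clicks and 12−10=2 non-clicks.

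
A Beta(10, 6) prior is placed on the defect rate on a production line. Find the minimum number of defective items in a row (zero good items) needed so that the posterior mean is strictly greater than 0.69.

After k defective items and 0 good items the posterior is Beta(10+k, 6), with mean (10+k)/(10+6+k).
Set (10+k)/(16+k) > 0.69 and solve: k > (0.69·16 − 10)/(1 − 0.69) = 3.355.
The smallest integer exceeding 3.355 is 4, and checking k=4: (14)/(20) = 0.7000 > 0.69.

k = 4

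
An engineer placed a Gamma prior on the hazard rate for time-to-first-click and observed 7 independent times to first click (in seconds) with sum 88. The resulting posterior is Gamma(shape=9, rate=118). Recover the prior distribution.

Gamma–exponential conjugacy: posterior shape = α + n, posterior rate = β + Σtᵢ.
So α = 9 − 7 = 2 and β = 118 − 88 = 30.

Gamma(shape=2, rate=30)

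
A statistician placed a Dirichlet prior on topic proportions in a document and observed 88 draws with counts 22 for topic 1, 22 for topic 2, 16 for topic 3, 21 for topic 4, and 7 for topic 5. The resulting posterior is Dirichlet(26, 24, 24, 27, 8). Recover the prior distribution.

Dirichlet(4, 2, 8, 6, 1)

For a Dirichlet(α) prior with multinomial counts c, the posterior is Dirichlet(α + c) componentwise.
Subtract each count from the matching posterior parameter: 26−22=4, 24−22=2, 24−16=8, 27−21=6, 8−7=1.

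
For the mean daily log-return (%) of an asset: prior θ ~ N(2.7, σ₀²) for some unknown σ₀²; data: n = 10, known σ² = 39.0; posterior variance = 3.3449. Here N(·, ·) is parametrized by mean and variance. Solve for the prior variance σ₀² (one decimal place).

σ₀² = 23.5

For the Normal–Normal model with known σ², precisions add: τ_n = τ₀ + n/σ².
So 1/σ₀² = 1/3.3449 − 10/39.0 = 0.298963 − 0.256410 = 0.042553.
Hence σ₀² = 1/0.042553 ≈ 23.5.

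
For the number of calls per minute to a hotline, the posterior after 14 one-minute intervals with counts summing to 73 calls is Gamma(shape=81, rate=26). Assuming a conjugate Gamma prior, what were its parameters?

A Gamma(α, β) prior (rate parametrization) on a Poisson rate with n observations summing to S gives posterior Gamma(α+S, β+n).
So α = 81 − 73 = 8 and β = 26 − 14 = 12.

Gamma(shape=8, rate=12)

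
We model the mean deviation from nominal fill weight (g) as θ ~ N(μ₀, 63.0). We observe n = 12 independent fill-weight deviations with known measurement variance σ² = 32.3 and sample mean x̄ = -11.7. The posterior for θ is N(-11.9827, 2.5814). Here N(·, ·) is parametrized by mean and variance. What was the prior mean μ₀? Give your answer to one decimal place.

With known observation variance, the Normal–Normal posterior has precision τ_n = τ₀ + n/σ² and mean μ_n = (τ₀μ₀ + (n/σ²)x̄)/τ_n.
Here τ₀ = 1/63.0 = 0.015873 and τ_data = 12/32.3 = 0.371517, so τ_n = 0.387390.
Rearranging for μ₀: μ₀ = (μ_n·τ_n − τ_data·x̄)/τ₀ = (-11.9827·0.387390 − 0.371517·-11.7) / 0.015873 = -0.295229/0.015873 ≈ -18.6.

μ₀ = -18.6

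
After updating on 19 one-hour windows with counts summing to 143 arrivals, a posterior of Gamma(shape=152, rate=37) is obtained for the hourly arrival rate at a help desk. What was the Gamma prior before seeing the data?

A Gamma(α, β) prior (rate parametrization) on a Poisson rate with n observations summing to S gives posterior Gamma(α+S, β+n).
So α = 152 − 143 = 9 and β = 37 − 19 = 18.

Gamma(shape=9, rate=18)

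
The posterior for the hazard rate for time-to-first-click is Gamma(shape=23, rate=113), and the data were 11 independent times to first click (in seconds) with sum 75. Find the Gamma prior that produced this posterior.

For an exponential likelihood with a Gamma(α, β) prior on the rate, n observations with total T give posterior Gamma(α+n, β+T).
So α = 23 − 11 = 12 and β = 113 − 75 = 38.

Gamma(shape=12, rate=38)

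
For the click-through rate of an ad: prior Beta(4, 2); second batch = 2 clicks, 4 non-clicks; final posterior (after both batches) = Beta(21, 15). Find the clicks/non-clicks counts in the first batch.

15 clicks and 9 non-clicks

Sequential conjugate updates are equivalent to a single update on the pooled data, so total successes = posterior α − prior α and total failures = posterior β − prior β.
Total across both batches: 21−4=17 clicks, 15−2=13 non-clicks.
Subtract the second batch: 17−2=15 clicks and 13−4=9 non-clicks.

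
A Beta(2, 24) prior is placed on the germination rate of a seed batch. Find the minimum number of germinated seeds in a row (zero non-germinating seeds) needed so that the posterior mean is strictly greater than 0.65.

k = 43

After k germinated seeds and 0 non-germinating seeds the posterior is Beta(2+k, 24), with mean (2+k)/(2+24+k).
Set (2+k)/(26+k) > 0.65 and solve: k > (0.65·26 − 2)/(1 − 0.65) = 42.571.
The smallest integer exceeding 42.571 is 43.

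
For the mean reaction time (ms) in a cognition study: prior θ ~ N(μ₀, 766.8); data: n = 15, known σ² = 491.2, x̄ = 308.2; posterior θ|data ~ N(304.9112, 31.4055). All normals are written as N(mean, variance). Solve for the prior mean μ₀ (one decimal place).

μ₀ = 227.9

With known observation variance, the Normal–Normal posterior has precision τ_n = τ₀ + n/σ² and mean μ_n = (τ₀μ₀ + (n/σ²)x̄)/τ_n.
Here τ₀ = 1/766.8 = 0.001304 and τ_data = 15/491.2 = 0.030537, so τ_n = 0.031841.
Rearranging for μ₀: μ₀ = (μ_n·τ_n − τ_data·x̄)/τ₀ = (304.9112·0.031841 − 0.030537·308.2) / 0.001304 = 0.297174/0.001304 ≈ 227.9.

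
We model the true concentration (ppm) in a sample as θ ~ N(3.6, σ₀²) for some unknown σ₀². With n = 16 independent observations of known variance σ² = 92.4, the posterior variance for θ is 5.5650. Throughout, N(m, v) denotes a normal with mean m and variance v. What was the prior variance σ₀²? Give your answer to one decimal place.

For the Normal–Normal model with known σ², precisions add: τ_n = τ₀ + n/σ².
So 1/σ₀² = 1/5.5650 − 16/92.4 = 0.179695 − 0.173160 = 0.006535.
Hence σ₀² = 1/0.006535 ≈ 153.0.

σ₀² = 153.0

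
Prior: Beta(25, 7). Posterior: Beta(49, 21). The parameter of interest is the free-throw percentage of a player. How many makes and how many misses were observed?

Under Beta–binomial conjugacy the posterior parameters are (α+s, β+f).
Match parameters: s=49−25=24, f=21−7=14.

24 makes and 14 misses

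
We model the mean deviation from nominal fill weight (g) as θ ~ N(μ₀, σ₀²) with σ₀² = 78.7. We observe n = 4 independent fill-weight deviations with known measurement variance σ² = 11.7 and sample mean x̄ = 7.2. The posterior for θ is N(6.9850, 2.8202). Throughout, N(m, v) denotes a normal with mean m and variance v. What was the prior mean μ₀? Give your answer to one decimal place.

μ₀ = 1.2

The posterior mean is a precision-weighted average: μ_n = (τ₀μ₀ + τ_data·x̄)/(τ₀+τ_data), with τ₀=1/σ₀² and τ_data=n/σ².
Here τ₀ = 1/78.7 = 0.012706 and τ_data = 4/11.7 = 0.341880, so τ_n = 0.354586.
Rearranging for μ₀: μ₀ = (μ_n·τ_n − τ_data·x̄)/τ₀ = (6.9850·0.354586 − 0.341880·7.2) / 0.012706 = 0.015247/0.012706 ≈ 1.2.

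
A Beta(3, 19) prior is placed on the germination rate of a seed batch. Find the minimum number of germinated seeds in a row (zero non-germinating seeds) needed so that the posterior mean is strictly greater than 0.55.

k = 21

After k germinated seeds and 0 non-germinating seeds the posterior is Beta(3+k, 19), with mean (3+k)/(3+19+k).
Set (3+k)/(22+k) > 0.55 and solve: k > (0.55·22 − 3)/(1 − 0.55) = 20.222.
The smallest integer exceeding 20.222 is 21.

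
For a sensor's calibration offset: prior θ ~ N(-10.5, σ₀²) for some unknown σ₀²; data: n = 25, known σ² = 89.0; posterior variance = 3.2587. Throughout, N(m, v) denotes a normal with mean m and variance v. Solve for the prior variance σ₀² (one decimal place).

For the Normal–Normal model with known σ², precisions add: τ_n = τ₀ + n/σ².
So 1/σ₀² = 1/3.2587 − 25/89.0 = 0.306871 − 0.280899 = 0.025972.
Hence σ₀² = 1/0.025972 ≈ 38.5.

σ₀² = 38.5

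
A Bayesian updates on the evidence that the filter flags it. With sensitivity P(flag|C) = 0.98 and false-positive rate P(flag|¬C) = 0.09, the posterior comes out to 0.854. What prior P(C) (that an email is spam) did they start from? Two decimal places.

P(C) = 0.35

In odds form, posterior odds = prior odds × likelihood ratio, so prior odds = posterior odds ÷ LR.
Posterior odds = 0.854/(1−0.854) = 5.8493. LR = 0.98/0.09 = 10.8889.
Prior odds = 5.8493/10.8889 = 0.5372, so P(C) = 0.5372/(1+0.5372) ≈ 0.35.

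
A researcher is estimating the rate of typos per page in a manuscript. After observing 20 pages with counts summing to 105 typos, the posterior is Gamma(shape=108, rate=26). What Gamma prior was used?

Gamma(shape=3, rate=6)

Gamma–Poisson conjugacy: posterior shape = α + Σxᵢ, posterior rate = β + n.
So α = 108 − 105 = 3 and β = 26 − 20 = 6.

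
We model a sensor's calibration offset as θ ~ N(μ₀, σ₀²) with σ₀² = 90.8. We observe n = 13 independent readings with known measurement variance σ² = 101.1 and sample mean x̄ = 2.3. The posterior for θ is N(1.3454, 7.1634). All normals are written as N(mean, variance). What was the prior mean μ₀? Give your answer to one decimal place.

μ₀ = -9.8

With known observation variance, the Normal–Normal posterior has precision τ_n = τ₀ + n/σ² and mean μ_n = (τ₀μ₀ + (n/σ²)x̄)/τ_n.
Here τ₀ = 1/90.8 = 0.011013 and τ_data = 13/101.1 = 0.128586, so τ_n = 0.139599.
Rearranging for μ₀: μ₀ = (μ_n·τ_n − τ_data·x̄)/τ₀ = (1.3454·0.139599 − 0.128586·2.3) / 0.011013 = -0.107931/0.011013 ≈ -9.8.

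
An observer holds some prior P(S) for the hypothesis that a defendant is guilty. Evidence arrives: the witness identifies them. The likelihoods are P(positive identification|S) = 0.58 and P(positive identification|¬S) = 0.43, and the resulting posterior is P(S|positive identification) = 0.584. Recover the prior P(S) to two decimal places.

In odds form, posterior odds = prior odds × likelihood ratio, so prior odds = posterior odds ÷ LR.
Posterior odds = 0.584/(1−0.584) = 1.4038. LR = 0.58/0.43 = 1.3488.
Prior odds = 1.4038/1.3488 = 1.0408, so P(S) = 1.0408/(1+1.0408) ≈ 0.51.

P(S) = 0.51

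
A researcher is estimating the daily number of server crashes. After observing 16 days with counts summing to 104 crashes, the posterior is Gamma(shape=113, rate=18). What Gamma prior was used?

Gamma–Poisson conjugacy: posterior shape = α + Σxᵢ, posterior rate = β + n.
So α = 113 − 104 = 9 and β = 18 − 16 = 2.

Gamma(shape=9, rate=2)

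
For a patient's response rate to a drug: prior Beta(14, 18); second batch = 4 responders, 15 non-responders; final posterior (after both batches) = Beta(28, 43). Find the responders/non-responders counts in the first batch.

Sequential conjugate updates are equivalent to a single update on the pooled data, so total successes = posterior α − prior α and total failures = posterior β − prior β.
Total across both batches: 28−14=14 responders, 43−18=25 non-responders.
Subtract the second batch: 14−4=10 responders and 25−15=10 non-responders.

10 responders and 10 non-responders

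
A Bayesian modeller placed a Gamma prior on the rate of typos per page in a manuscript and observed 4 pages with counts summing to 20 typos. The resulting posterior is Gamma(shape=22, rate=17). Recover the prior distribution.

Gamma(shape=2, rate=13)

A Gamma(α, β) prior (rate parametrization) on a Poisson rate with n observations summing to S gives posterior Gamma(α+S, β+n).
So α = 22 − 20 = 2 and β = 17 − 4 = 13.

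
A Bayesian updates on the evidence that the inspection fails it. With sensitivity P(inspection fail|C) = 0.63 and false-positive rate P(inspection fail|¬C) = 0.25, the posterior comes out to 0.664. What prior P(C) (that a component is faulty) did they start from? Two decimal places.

Bayes' rule in odds form gives O(C|E) = O(C)·[P(E|C)/P(E|¬C)], hence O(C) = O(C|E)/LR.
Posterior odds = 0.664/(1−0.664) = 1.9762. LR = 0.63/0.25 = 2.5200.
Prior odds = 1.9762/2.5200 = 0.7842, so P(C) = 0.7842/(1+0.7842) ≈ 0.44.

P(C) = 0.44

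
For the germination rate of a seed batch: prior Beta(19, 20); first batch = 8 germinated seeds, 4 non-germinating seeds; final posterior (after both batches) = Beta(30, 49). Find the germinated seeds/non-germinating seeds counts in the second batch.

3 germinated seeds and 25 non-germinating seeds

Because Beta–binomial updating is additive in the counts, the combined data contributed (α_post−α_prior, β_post−β_prior) successes and failures.
Total across both batches: 30−19=11 germinated seeds, 49−20=29 non-germinating seeds.
Subtract the first batch: 11−8=3 germinated seeds and 29−4=25 non-germinating seeds.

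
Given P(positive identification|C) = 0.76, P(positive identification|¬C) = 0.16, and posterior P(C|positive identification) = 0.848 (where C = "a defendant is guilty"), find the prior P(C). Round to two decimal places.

P(C) = 0.54

Bayes' rule in odds form gives O(C|E) = O(C)·[P(E|C)/P(E|¬C)], hence O(C) = O(C|E)/LR.
Posterior odds = 0.848/(1−0.848) = 5.5789. LR = 0.76/0.16 = 4.7500.
Prior odds = 5.5789/4.7500 = 1.1745, so P(C) = 1.1745/(1+1.1745) ≈ 0.54.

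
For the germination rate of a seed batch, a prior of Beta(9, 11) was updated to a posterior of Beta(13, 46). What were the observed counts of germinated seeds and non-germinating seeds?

Beta is conjugate to the binomial likelihood: posterior = Beta(a+s, b+f).
Match parameters: s=13−9=4, f=46−11=35.

4 germinated seeds and 35 non-germinating seeds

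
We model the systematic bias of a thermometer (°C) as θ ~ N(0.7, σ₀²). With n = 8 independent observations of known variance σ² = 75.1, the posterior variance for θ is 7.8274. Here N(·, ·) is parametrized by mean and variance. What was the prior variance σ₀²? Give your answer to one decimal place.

σ₀² = 47.1

Posterior precision equals prior precision plus data precision: 1/σ_n² = 1/σ₀² + n/σ².
So 1/σ₀² = 1/7.8274 − 8/75.1 = 0.127756 − 0.106525 = 0.021231.
Hence σ₀² = 1/0.021231 ≈ 47.1.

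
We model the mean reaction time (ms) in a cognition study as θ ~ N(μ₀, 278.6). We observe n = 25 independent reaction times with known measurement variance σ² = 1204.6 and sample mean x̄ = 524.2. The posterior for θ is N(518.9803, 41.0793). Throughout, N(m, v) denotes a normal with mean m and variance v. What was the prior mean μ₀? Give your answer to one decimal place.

μ₀ = 488.8

With known observation variance, the Normal–Normal posterior has precision τ_n = τ₀ + n/σ² and mean μ_n = (τ₀μ₀ + (n/σ²)x̄)/τ_n.
Here τ₀ = 1/278.6 = 0.003589 and τ_data = 25/1204.6 = 0.020754, so τ_n = 0.024343.
Rearranging for μ₀: μ₀ = (μ_n·τ_n − τ_data·x̄)/τ₀ = (518.9803·0.024343 − 0.020754·524.2) / 0.003589 = 1.754291/0.003589 ≈ 488.8.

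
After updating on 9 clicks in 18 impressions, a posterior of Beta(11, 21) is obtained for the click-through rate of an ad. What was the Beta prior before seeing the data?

Beta(2, 12)

A Beta(a, b) prior with s successes and f failures in binomial data gives a Beta(a+s, b+f) posterior.
So a = 11 − 9 = 2 and b = 21 − 9 = 12.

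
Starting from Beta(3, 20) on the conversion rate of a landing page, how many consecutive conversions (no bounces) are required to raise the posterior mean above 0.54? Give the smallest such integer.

k = 21

After k conversions and 0 bounces the posterior is Beta(3+k, 20), with mean (3+k)/(3+20+k).
Set (3+k)/(23+k) > 0.54 and solve: k > (0.54·23 − 3)/(1 − 0.54) = 20.478.
The smallest integer exceeding 20.478 is 21, and checking k=21: (24)/(44) = 0.5455 > 0.54.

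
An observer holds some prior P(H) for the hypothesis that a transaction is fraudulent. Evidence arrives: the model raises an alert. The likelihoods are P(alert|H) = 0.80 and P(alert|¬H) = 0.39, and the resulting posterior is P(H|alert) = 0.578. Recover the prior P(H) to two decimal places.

P(H) = 0.40

In odds form, posterior odds = prior odds × likelihood ratio, so prior odds = posterior odds ÷ LR.
Posterior odds = 0.578/(1−0.578) = 1.3697. LR = 0.80/0.39 = 2.0513.
Prior odds = 1.3697/2.0513 = 0.6677, so P(H) = 0.6677/(1+0.6677) ≈ 0.40.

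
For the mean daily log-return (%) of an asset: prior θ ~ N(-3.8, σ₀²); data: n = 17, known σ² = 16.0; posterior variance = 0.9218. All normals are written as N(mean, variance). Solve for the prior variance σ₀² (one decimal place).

For the Normal–Normal model with known σ², precisions add: τ_n = τ₀ + n/σ².
So 1/σ₀² = 1/0.9218 − 17/16.0 = 1.084834 − 1.062500 = 0.022334.
Hence σ₀² = 1/0.022334 ≈ 44.8.

σ₀² = 44.8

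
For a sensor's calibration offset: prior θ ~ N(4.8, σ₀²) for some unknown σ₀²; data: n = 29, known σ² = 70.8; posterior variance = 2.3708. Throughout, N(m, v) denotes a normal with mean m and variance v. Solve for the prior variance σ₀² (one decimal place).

Posterior precision equals prior precision plus data precision: 1/σ_n² = 1/σ₀² + n/σ².
So 1/σ₀² = 1/2.3708 − 29/70.8 = 0.421799 − 0.409605 = 0.012194.
Hence σ₀² = 1/0.012194 ≈ 82.0.

σ₀² = 82.0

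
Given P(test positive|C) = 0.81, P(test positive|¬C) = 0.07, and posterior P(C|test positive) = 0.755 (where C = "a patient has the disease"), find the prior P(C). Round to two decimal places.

P(C) = 0.21

Bayes' rule in odds form gives O(C|E) = O(C)·[P(E|C)/P(E|¬C)], hence O(C) = O(C|E)/LR.
Posterior odds = 0.755/(1−0.755) = 3.0816. LR = 0.81/0.07 = 11.5714.
Prior odds = 3.0816/11.5714 = 0.2663, so P(C) = 0.2663/(1+0.2663) ≈ 0.21.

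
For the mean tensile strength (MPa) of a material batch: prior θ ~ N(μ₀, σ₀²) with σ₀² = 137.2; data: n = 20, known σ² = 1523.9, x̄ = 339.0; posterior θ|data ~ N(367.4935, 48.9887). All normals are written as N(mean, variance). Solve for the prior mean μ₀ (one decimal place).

The posterior mean is a precision-weighted average: μ_n = (τ₀μ₀ + τ_data·x̄)/(τ₀+τ_data), with τ₀=1/σ₀² and τ_data=n/σ².
Here τ₀ = 1/137.2 = 0.007289 and τ_data = 20/1523.9 = 0.013124, so τ_n = 0.020413.
Rearranging for μ₀: μ₀ = (μ_n·τ_n − τ_data·x̄)/τ₀ = (367.4935·0.020413 − 0.013124·339.0) / 0.007289 = 3.052609/0.007289 ≈ 418.8.

μ₀ = 418.8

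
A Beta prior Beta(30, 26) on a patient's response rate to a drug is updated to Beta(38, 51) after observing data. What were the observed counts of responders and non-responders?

A Beta(α, β) prior with s successes and f failures in binomial data gives a Beta(α+s, β+f) posterior.
Match parameters: s=38−30=8, f=51−26=25.

8 responders and 25 non-responders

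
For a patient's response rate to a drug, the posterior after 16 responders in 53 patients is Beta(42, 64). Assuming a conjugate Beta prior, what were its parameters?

A Beta(α, β) prior with s successes and f failures in binomial data gives a Beta(α+s, β+f) posterior.
So α = 42 − 16 = 26 and β = 64 − 37 = 27.

Beta(26, 27)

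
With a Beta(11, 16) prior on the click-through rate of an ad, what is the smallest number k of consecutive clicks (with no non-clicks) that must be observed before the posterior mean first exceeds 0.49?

After k clicks and 0 non-clicks the posterior is Beta(11+k, 16), with mean (11+k)/(11+16+k).
Set (11+k)/(27+k) > 0.49 and solve: k > (0.49·27 − 11)/(1 − 0.49) = 4.373.
The smallest integer exceeding 4.373 is 5.

k = 5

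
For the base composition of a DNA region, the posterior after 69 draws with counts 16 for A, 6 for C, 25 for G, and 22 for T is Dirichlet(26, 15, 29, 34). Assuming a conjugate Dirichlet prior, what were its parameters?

For a Dirichlet(α) prior with multinomial counts c, the posterior is Dirichlet(α + c) componentwise.
Subtract each count from the matching posterior parameter: 26−16=10, 15−6=9, 29−25=4, 34−22=12.

Dirichlet(10, 9, 4, 12)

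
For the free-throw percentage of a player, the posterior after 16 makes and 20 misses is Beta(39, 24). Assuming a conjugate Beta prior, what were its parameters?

Beta(23, 4)

A Beta(a, b) prior with s successes and f failures in binomial data gives a Beta(a+s, b+f) posterior.
Subtract the data counts: 39−16=23, 24−20=4.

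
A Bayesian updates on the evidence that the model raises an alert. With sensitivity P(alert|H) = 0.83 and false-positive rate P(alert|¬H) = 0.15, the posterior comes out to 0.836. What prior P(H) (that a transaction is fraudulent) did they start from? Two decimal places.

Bayes' rule in odds form gives O(H|E) = O(H)·[P(E|H)/P(E|¬H)], hence O(H) = O(H|E)/LR.
Posterior odds = 0.836/(1−0.836) = 5.0976. LR = 0.83/0.15 = 5.5333.
Prior odds = 5.0976/5.5333 = 0.9213, so P(H) = 0.9213/(1+0.9213) ≈ 0.48.

P(H) = 0.48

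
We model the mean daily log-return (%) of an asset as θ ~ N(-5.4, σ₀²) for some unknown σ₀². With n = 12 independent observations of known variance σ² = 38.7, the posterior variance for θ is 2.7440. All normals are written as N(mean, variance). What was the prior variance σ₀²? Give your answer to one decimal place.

For the Normal–Normal model with known σ², precisions add: τ_n = τ₀ + n/σ².
So 1/σ₀² = 1/2.7440 − 12/38.7 = 0.364431 − 0.310078 = 0.054353.
Hence σ₀² = 1/0.054353 ≈ 18.4.

σ₀² = 18.4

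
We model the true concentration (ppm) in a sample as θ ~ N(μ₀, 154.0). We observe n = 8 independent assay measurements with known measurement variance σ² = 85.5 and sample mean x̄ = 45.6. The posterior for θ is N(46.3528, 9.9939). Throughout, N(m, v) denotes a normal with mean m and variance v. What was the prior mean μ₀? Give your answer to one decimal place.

The posterior mean is a precision-weighted average: μ_n = (τ₀μ₀ + τ_data·x̄)/(τ₀+τ_data), with τ₀=1/σ₀² and τ_data=n/σ².
Here τ₀ = 1/154.0 = 0.006494 and τ_data = 8/85.5 = 0.093567, so τ_n = 0.100061.
Rearranging for μ₀: μ₀ = (μ_n·τ_n − τ_data·x̄)/τ₀ = (46.3528·0.100061 − 0.093567·45.6) / 0.006494 = 0.371452/0.006494 ≈ 57.2.

μ₀ = 57.2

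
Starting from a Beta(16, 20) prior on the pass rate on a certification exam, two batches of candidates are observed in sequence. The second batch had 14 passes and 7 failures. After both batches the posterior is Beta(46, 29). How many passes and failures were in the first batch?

Because Beta–binomial updating is additive in the counts, the combined data contributed (α_post−α_prior, β_post−β_prior) successes and failures.
Total across both batches: 46−16=30 passes, 29−20=9 failures.
Subtract the second batch: 30−14=16 passes and 9−7=2 failures.

16 passes and 2 failures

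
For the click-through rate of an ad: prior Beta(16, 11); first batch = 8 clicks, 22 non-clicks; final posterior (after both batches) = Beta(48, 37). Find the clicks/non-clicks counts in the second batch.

Because Beta–binomial updating is additive in the counts, the combined data contributed (α_post−α_prior, β_post−β_prior) successes and failures.
Total across both batches: 48−16=32 clicks, 37−11=26 non-clicks.
Subtract the first batch: 32−8=24 clicks and 26−22=4 non-clicks.

24 clicks and 4 non-clicks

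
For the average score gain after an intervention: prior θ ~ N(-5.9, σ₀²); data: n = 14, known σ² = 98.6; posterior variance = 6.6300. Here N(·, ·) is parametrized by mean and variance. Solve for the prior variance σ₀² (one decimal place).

σ₀² = 113.1

Posterior precision equals prior precision plus data precision: 1/σ_n² = 1/σ₀² + n/σ².
So 1/σ₀² = 1/6.6300 − 14/98.6 = 0.150830 − 0.141988 = 0.008842.
Hence σ₀² = 1/0.008842 ≈ 113.1.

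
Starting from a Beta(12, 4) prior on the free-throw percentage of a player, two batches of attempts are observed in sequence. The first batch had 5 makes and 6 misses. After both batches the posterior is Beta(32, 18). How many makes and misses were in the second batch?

15 makes and 8 misses

Sequential conjugate updates are equivalent to a single update on the pooled data, so total successes = posterior α − prior α and total failures = posterior β − prior β.
Total across both batches: 32−12=20 makes, 18−4=14 misses.
Subtract the first batch: 20−5=15 makes and 14−6=8 misses.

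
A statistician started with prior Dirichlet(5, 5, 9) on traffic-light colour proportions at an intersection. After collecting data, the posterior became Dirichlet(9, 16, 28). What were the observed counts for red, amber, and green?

counts (4, 11, 19)

For a Dirichlet(α) prior with multinomial counts c, the posterior is Dirichlet(α + c) componentwise.
Counts are posterior − prior componentwise: 9−5=4, 16−5=11, 28−9=19.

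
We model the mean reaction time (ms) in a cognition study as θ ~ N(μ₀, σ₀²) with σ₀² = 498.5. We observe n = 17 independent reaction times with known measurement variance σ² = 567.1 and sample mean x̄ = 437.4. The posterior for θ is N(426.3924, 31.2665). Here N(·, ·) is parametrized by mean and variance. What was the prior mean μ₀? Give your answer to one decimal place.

With known observation variance, the Normal–Normal posterior has precision τ_n = τ₀ + n/σ² and mean μ_n = (τ₀μ₀ + (n/σ²)x̄)/τ_n.
Here τ₀ = 1/498.5 = 0.002006 and τ_data = 17/567.1 = 0.029977, so τ_n = 0.031983.
Rearranging for μ₀: μ₀ = (μ_n·τ_n − τ_data·x̄)/τ₀ = (426.3924·0.031983 − 0.029977·437.4) / 0.002006 = 0.525368/0.002006 ≈ 261.9.

μ₀ = 261.9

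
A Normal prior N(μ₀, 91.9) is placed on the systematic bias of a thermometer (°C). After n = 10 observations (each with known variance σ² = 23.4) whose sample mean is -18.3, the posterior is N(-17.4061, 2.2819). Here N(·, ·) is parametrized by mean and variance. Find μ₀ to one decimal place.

μ₀ = 17.7

The posterior mean is a precision-weighted average: μ_n = (τ₀μ₀ + τ_data·x̄)/(τ₀+τ_data), with τ₀=1/σ₀² and τ_data=n/σ².
Here τ₀ = 1/91.9 = 0.010881 and τ_data = 10/23.4 = 0.427350, so τ_n = 0.438231.
Rearranging for μ₀: μ₀ = (μ_n·τ_n − τ_data·x̄)/τ₀ = (-17.4061·0.438231 − 0.427350·-18.3) / 0.010881 = 0.192612/0.010881 ≈ 17.7.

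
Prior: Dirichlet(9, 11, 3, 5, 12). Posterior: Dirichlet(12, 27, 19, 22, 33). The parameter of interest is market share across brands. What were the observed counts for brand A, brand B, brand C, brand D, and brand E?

For a Dirichlet(α) prior with multinomial counts c, the posterior is Dirichlet(α + c) componentwise.
Counts are posterior − prior componentwise: 12−9=3, 27−11=16, 19−3=16, 22−5=17, 33−12=21.

counts (3, 16, 16, 17, 21)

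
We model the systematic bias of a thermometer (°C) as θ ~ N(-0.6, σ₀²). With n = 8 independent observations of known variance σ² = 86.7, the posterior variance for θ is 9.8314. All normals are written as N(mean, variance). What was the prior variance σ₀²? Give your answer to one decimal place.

σ₀² = 105.9

For the Normal–Normal model with known σ², precisions add: τ_n = τ₀ + n/σ².
So 1/σ₀² = 1/9.8314 − 8/86.7 = 0.101715 − 0.092272 = 0.009443.
Hence σ₀² = 1/0.009443 ≈ 105.9.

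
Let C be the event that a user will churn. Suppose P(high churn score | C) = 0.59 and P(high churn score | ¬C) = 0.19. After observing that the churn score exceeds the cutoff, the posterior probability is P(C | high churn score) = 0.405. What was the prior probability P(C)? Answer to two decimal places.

In odds form, posterior odds = prior odds × likelihood ratio, so prior odds = posterior odds ÷ LR.
Posterior odds = 0.405/(1−0.405) = 0.6807. LR = 0.59/0.19 = 3.1053.
Prior odds = 0.6807/3.1053 = 0.2192, so P(C) = 0.2192/(1+0.2192) ≈ 0.18.

P(C) = 0.18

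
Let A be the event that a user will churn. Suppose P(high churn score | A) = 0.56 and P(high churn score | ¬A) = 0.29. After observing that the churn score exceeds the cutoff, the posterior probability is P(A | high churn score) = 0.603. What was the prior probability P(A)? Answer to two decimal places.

P(A) = 0.44

Bayes' rule in odds form gives O(A|E) = O(A)·[P(E|A)/P(E|¬A)], hence O(A) = O(A|E)/LR.
Posterior odds = 0.603/(1−0.603) = 1.5189. LR = 0.56/0.29 = 1.9310.
Prior odds = 1.5189/1.9310 = 0.7866, so P(A) = 0.7866/(1+0.7866) ≈ 0.44.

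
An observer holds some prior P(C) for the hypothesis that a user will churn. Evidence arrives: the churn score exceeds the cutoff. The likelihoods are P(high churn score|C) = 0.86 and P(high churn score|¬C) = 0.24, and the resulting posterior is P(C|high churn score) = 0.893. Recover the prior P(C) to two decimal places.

Bayes' rule in odds form gives O(C|E) = O(C)·[P(E|C)/P(E|¬C)], hence O(C) = O(C|E)/LR.
Posterior odds = 0.893/(1−0.893) = 8.3458. LR = 0.86/0.24 = 3.5833.
Prior odds = 8.3458/3.5833 = 2.3291, so P(C) = 2.3291/(1+2.3291) ≈ 0.70.

P(C) = 0.70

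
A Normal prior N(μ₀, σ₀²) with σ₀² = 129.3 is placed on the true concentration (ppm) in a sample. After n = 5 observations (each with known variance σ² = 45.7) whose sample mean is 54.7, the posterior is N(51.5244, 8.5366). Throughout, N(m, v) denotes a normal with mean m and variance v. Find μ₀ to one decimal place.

μ₀ = 6.6

With known observation variance, the Normal–Normal posterior has precision τ_n = τ₀ + n/σ² and mean μ_n = (τ₀μ₀ + (n/σ²)x̄)/τ_n.
Here τ₀ = 1/129.3 = 0.007734 and τ_data = 5/45.7 = 0.109409, so τ_n = 0.117143.
Rearranging for μ₀: μ₀ = (μ_n·τ_n − τ_data·x̄)/τ₀ = (51.5244·0.117143 − 0.109409·54.7) / 0.007734 = 0.051050/0.007734 ≈ 6.6.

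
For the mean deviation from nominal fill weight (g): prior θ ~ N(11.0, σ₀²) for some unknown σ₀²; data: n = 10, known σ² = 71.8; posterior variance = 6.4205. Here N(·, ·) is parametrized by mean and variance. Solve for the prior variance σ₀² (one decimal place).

σ₀² = 60.7

For the Normal–Normal model with known σ², precisions add: τ_n = τ₀ + n/σ².
So 1/σ₀² = 1/6.4205 − 10/71.8 = 0.155751 − 0.139276 = 0.016475.
Hence σ₀² = 1/0.016475 ≈ 60.7.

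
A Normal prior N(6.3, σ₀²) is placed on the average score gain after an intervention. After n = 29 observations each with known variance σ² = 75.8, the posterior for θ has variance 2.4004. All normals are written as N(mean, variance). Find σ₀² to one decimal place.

σ₀² = 29.4

Posterior precision equals prior precision plus data precision: 1/σ_n² = 1/σ₀² + n/σ².
So 1/σ₀² = 1/2.4004 − 29/75.8 = 0.416597 − 0.382586 = 0.034011.
Hence σ₀² = 1/0.034011 ≈ 29.4.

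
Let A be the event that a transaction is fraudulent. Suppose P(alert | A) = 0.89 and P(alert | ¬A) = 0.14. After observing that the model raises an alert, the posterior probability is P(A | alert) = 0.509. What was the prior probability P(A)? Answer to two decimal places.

Bayes' rule in odds form gives O(A|E) = O(A)·[P(E|A)/P(E|¬A)], hence O(A) = O(A|E)/LR.
Posterior odds = 0.509/(1−0.509) = 1.0367. LR = 0.89/0.14 = 6.3571.
Prior odds = 1.0367/6.3571 = 0.1631, so P(A) = 0.1631/(1+0.1631) ≈ 0.14.

P(A) = 0.14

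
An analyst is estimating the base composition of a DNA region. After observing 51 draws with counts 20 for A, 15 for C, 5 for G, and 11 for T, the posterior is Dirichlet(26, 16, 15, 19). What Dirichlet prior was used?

For a Dirichlet(α) prior with multinomial counts c, the posterior is Dirichlet(α + c) componentwise.
Subtract each count from the matching posterior parameter: 26−20=6, 16−15=1, 15−5=10, 19−11=8.

Dirichlet(6, 1, 10, 8)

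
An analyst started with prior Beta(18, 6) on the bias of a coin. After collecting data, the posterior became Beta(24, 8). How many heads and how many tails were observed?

6 heads and 2 tails

Beta is conjugate to the binomial likelihood: posterior = Beta(a+s, b+f).
So s = 24 − 18 = 6 and f = 8 − 6 = 2.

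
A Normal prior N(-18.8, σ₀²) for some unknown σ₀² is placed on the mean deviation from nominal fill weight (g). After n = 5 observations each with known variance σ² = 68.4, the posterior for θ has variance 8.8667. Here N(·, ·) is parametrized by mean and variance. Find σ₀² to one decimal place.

Posterior precision equals prior precision plus data precision: 1/σ_n² = 1/σ₀² + n/σ².
So 1/σ₀² = 1/8.8667 − 5/68.4 = 0.112782 − 0.073099 = 0.039683.
Hence σ₀² = 1/0.039683 ≈ 25.2.

σ₀² = 25.2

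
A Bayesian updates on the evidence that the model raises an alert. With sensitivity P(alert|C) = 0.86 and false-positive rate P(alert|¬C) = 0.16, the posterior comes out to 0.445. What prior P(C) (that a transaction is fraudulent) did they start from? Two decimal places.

P(C) = 0.13

In odds form, posterior odds = prior odds × likelihood ratio, so prior odds = posterior odds ÷ LR.
Posterior odds = 0.445/(1−0.445) = 0.8018. LR = 0.86/0.16 = 5.3750.
Prior odds = 0.8018/5.3750 = 0.1492, so P(C) = 0.1492/(1+0.1492) ≈ 0.13.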